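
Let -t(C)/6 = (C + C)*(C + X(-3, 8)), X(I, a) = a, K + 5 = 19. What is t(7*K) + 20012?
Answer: -104644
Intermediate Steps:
K = 14 (K = -5 + 19 = 14)
t(C) = -12*C*(8 + C) (t(C) = -6*(C + C)*(C + 8) = -6*2*C*(8 + C) = -12*C*(8 + C))
t(7*K) + 20012 = -12*7*14*(8 + 7*14) + 20012 = -12*98*(8 + 98) + 20012 = -12*98*106 + 20012 = -124656 + 20012 = -104644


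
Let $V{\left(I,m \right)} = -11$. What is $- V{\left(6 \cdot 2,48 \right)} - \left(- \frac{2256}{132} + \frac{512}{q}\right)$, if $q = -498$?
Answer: $\frac{79757}{2739} \approx 29.119$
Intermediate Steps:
$- V{\left(6 \cdot 2,48 \right)} - \left(- \frac{2256}{132} + \frac{512}{q}\right) = \left(-1\right) \left(-11\right) - \left(- \frac{2256}{132} + \frac{512}{-498}\right) = 11 - \left(\left(-2256\right) \frac{1}{132} + 512 \left(- \frac{1}{498}\right)\right) = 11 - \left(- \frac{188}{11} - \frac{256}{249}\right) = 11 - - \frac{49628}{2739} = 11 + \frac{49628}{2739} = \frac{79757}{2739}$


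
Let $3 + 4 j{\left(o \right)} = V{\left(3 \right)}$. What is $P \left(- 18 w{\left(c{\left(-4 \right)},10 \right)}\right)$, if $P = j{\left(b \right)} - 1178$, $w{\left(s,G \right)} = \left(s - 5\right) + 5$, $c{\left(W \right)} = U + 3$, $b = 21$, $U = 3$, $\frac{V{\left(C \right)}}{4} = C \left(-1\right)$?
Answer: $127629$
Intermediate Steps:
$V{\left(C \right)} = - 4 C$ ($V{\left(C \right)} = 4 C \left(-1\right) = 4 \left(- C\right) = - 4 C$)
$c{\left(W \right)} = 6$ ($c{\left(W \right)} = 3 + 3 = 6$)
$j{\left(o \right)} = - \frac{15}{4}$ ($j{\left(o \right)} = - \frac{3}{4} + \frac{\left(-4\right) 3}{4} = - \frac{3}{4} + \frac{1}{4} \left(-12\right) = - \frac{3}{4} - 3 = - \frac{15}{4}$)
$w{\left(s,G \right)} = s$ ($w{\left(s,G \right)} = \left(-5 + s\right) + 5 = s$)
$P = - \frac{4727}{4}$ ($P = - \frac{15}{4} - 1178 = - \frac{4727}{4} \approx -1181.8$)
$P \left(- 18 w{\left(c{\left(-4 \right)},10 \right)}\right) = - \frac{4727 \left(\left(-18\right) 6\right)}{4} = \left(- \frac{4727}{4}\right) \left(-108\right) = 127629$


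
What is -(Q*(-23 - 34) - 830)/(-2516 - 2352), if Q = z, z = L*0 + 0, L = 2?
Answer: -415/2434 ≈ -0.17050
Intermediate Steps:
z = 0 (z = 2*0 + 0 = 0 + 0 = 0)
Q = 0
-(Q*(-23 - 34) - 830)/(-2516 - 2352) = -(0*(-23 - 34) - 830)/(-2516 - 2352) = -(0*(-57) - 830)/(-4868) = -(0 - 830)*(-1)/4868 = -(-830)*(-1)/4868 = -1*415/2434 = -415/2434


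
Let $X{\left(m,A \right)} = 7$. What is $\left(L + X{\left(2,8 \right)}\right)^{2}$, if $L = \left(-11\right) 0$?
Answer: $49$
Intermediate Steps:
$L = 0$
$\left(L + X{\left(2,8 \right)}\right)^{2} = \left(0 + 7\right)^{2} = 7^{2} = 49$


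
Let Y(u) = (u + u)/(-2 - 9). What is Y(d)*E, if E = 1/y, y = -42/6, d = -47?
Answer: -94/77 ≈ -1.2208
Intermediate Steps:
Y(u) = -2*u/11 (Y(u) = (2*u)/(-11) = (2*u)*(-1/11) = -2*u/11)
y = -7 (y = -42*1/6 = -7)
E = -1/7 (E = 1/(-7) = -1/7 ≈ -0.14286)
Y(d)*E = -2/11*(-47)*(-1/7) = (94/11)*(-1/7) = -94/77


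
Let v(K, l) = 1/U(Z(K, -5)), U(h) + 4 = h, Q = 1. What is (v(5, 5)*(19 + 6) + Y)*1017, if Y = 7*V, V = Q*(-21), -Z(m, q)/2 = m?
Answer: -2118411/14 ≈ -1.5132e+5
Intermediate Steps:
Z(m, q) = -2*m
U(h) = -4 + h
V = -21 (V = 1*(-21) = -21)
v(K, l) = 1/(-4 - 2*K)
Y = -147 (Y = 7*(-21) = -147)
(v(5, 5)*(19 + 6) + Y)*1017 = ((-1/(4 + 2*5))*(19 + 6) - 147)*1017 = (-1/(4 + 10)*25 - 147)*1017 = (-1/14*25 - 147)*1017 = (-25/14 - 147)*1017 = -2083/14*1017 = -2118411/14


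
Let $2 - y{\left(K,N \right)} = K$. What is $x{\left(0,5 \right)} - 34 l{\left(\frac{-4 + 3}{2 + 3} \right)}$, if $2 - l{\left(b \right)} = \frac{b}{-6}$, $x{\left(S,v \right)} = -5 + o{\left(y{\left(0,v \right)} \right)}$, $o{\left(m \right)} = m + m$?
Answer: $- \frac{1018}{15} \approx -67.867$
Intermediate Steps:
$y{\left(K,N \right)} = 2 - K$
$o{\left(m \right)} = 2 m$
$x{\left(S,v \right)} = -1$ ($x{\left(S,v \right)} = -5 + 2 \left(2 - 0\right) = -5 + 2 \left(2 + 0\right) = -5 + 2 \cdot 2 = -5 + 4 = -1$)
$l{\left(b \right)} = 2 + \frac{b}{6}$ ($l{\left(b \right)} = 2 - \frac{b}{-6} = 2 - b \left(- \frac{1}{6}\right) = 2 - - \frac{b}{6} = 2 + \frac{b}{6}$)
$x{\left(0,5 \right)} - 34 l{\left(\frac{-4 + 3}{2 + 3} \right)} = -1 - 34 \left(2 + \frac{\left(-4 + 3\right) \frac{1}{2 + 3}}{6}\right) = -1 - 34 \left(2 + \frac{\left(-1\right) \frac{1}{5}}{6}\right) = -1 - 34 \left(2 + \frac{1}{6} \left(- \frac{1}{5}\right)\right) = -1 - 34 \left(2 - \frac{1}{30}\right) = -1 - \frac{1003}{15} = - \frac{1018}{15}$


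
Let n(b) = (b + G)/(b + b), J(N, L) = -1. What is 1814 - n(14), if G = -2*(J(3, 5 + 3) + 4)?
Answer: 12696/7 ≈ 1813.7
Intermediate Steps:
G = -6 (G = -2*(-1 + 4) = -2*3 = -6)
n(b) = (-6 + b)/(2*b) (n(b) = (b - 6)/(b + b) = (-6 + b)/((2*b)) = (-6 + b)*(1/(2*b)) = (-6 + b)/(2*b))
1814 - n(14) = 1814 - (-6 + 14)/(2*14) = 1814 - 8/(2*14) = 1814 - 1*2/7 = 1814 - 2/7 = 12696/7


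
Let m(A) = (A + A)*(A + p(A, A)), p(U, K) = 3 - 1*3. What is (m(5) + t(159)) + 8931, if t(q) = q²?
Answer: 34262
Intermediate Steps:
p(U, K) = 0 (p(U, K) = 3 - 3 = 0)
m(A) = 2*A² (m(A) = (A + A)*(A + 0) = (2*A)*A = 2*A²)
(m(5) + t(159)) + 8931 = (2*5² + 159²) + 8931 = (2*25 + 25281) + 8931 = (50 + 25281) + 8931 = 25331 + 8931 = 34262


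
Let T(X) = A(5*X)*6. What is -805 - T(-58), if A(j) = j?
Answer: 935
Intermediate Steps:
T(X) = 30*X (T(X) = (5*X)*6 = 30*X)
-805 - T(-58) = -805 - 30*(-58) = -805 - 1*(-1740) = -805 + 1740 = 935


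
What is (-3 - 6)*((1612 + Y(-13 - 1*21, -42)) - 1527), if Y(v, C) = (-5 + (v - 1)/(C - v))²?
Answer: -49185/64 ≈ -768.52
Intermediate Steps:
Y(v, C) = (-5 + (-1 + v)/(C - v))²
(-3 - 6)*((1612 + Y(-13 - 1*21, -42)) - 1527) = (-3 - 6)*((1612 + (1 - 6*(-13 - 1*21) + 5*(-42))²/(-42 - (-13 - 1*21))²) - 1527) = -9*((1612 + (1 - 6*(-13 - 21) - 210)²/(-42 - (-13 - 21))²) - 1527) = -9*((1612 + (1 - 6*(-34) - 210)²/(-42 - 1*(-34))²) - 1527) = -9*((1612 + (1 + 204 - 210)²/(-42 + 34)²) - 1527) = -9*((1612 + (-5)²/(-8)²) - 1527) = -9*((1612 + (1/64)*25) - 1527) = -9*((1612 + 25/64) - 1527) = -9*(103193/64 - 1527) = -9*5465/64 = -49185/64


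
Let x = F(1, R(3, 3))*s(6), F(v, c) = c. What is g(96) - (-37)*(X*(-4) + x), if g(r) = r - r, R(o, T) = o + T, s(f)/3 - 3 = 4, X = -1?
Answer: 4810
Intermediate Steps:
s(f) = 21 (s(f) = 9 + 3*4 = 9 + 12 = 21)
R(o, T) = T + o
x = 126 (x = (3 + 3)*21 = 6*21 = 126)
g(r) = 0
g(96) - (-37)*(X*(-4) + x) = 0 - (-37)*(-1*(-4) + 126) = 0 - (-37)*(4 + 126) = 0 - (-37)*130 = 0 - 1*(-4810) = 0 + 4810 = 4810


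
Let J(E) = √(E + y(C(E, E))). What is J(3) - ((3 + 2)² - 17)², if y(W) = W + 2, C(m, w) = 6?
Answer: -64 + √11 ≈ -60.683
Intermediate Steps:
y(W) = 2 + W
J(E) = √(8 + E) (J(E) = √(E + (2 + 6)) = √(E + 8) = √(8 + E))
J(3) - ((3 + 2)² - 17)² = √(8 + 3) - ((3 + 2)² - 17)² = √11 - (5² - 17)² = √11 - (25 - 17)² = √11 - 1*8² = √11 - 1*64 = √11 - 64 = -64 + √11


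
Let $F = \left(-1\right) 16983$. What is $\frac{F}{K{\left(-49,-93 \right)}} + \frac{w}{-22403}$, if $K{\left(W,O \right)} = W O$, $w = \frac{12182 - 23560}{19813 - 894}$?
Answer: $- \frac{2399354299795}{643816540283} \approx -3.7268$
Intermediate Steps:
$F = -16983$
$w = - \frac{11378}{18919} \approx -0.60141$
$K{\left(W,O \right)} = O W$
$\frac{F}{K{\left(-49,-93 \right)}} + \frac{w}{-22403} = - \frac{16983}{\left(-93\right) \left(-49\right)} - \frac{11378}{18919 \left(-22403\right)} = - \frac{16983}{4557} - - \frac{11378}{423842357} = \left(-16983\right) \frac{1}{4557} + \frac{11378}{423842357} = - \frac{5661}{1519} + \frac{11378}{423842357} = - \frac{2399354299795}{643816540283}$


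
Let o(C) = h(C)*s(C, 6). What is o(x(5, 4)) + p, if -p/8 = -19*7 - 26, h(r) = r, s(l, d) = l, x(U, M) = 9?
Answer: 1353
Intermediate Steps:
p = 1272 (p = -8*(-19*7 - 26) = -8*(-133 - 26) = -8*(-159) = 1272)
o(C) = C² (o(C) = C*C = C²)
o(x(5, 4)) + p = 9² + 1272 = 81 + 1272 = 1353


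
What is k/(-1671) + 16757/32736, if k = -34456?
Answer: 385317521/18233952 ≈ 21.132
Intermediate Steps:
k/(-1671) + 16757/32736 = -34456/(-1671) + 16757/32736 = -34456*(-1/1671) + 16757*(1/32736) = 34456/1671 + 16757/32736 = 385317521/18233952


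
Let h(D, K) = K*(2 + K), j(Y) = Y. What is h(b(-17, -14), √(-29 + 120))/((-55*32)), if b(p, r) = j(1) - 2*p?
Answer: -91/1760 - √91/880 ≈ -0.062545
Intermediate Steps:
b(p, r) = 1 - 2*p
h(b(-17, -14), √(-29 + 120))/((-55*32)) = (√(-29 + 120)*(2 + √(-29 + 120)))/((-55*32)) = (√91*(2 + √91))/(-1760) = (√91*(2 + √91))*(-1/1760) = -√91*(2 + √91)/1760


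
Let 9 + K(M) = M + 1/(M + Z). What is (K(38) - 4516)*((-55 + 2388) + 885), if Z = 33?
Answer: -1025177568/71 ≈ -1.4439e+7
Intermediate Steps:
K(M) = -9 + M + 1/(33 + M) (K(M) = -9 + (M + 1/(M + 33)) = -9 + (M + 1/(33 + M)) = -9 + M + 1/(33 + M))
(K(38) - 4516)*((-55 + 2388) + 885) = ((-296 + 38² + 24*38)/(33 + 38) - 4516)*((-55 + 2388) + 885) = ((-296 + 1444 + 912)/71 - 4516)*(2333 + 885) = ((1/71)*2060 - 4516)*3218 = (2060/71 - 4516)*3218 = -318576/71*3218 = -1025177568/71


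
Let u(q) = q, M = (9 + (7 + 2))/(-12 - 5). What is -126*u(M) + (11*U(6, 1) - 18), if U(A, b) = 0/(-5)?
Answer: 1962/17 ≈ 115.41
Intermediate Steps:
U(A, b) = 0 (U(A, b) = 0*(-⅕) = 0)
M = -18/17 (M = (9 + 9)/(-17) = 18*(-1/17) = -18/17 ≈ -1.0588)
-126*u(M) + (11*U(6, 1) - 18) = -126*(-18/17) + (11*0 - 18) = 2268/17 + (0 - 18) = 2268/17 - 18 = 1962/17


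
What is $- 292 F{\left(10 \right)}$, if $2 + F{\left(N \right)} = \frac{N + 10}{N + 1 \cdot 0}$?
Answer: $0$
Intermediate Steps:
$F{\left(N \right)} = -2 + \frac{10 + N}{N}$ ($F{\left(N \right)} = -2 + \frac{N + 10}{N + 1 \cdot 0} = -2 + \frac{10 + N}{N + 0} = -2 + \frac{10 + N}{N}$)
$- 292 F{\left(10 \right)} = - 292 \frac{10 - 10}{10} = - 292 \cdot \frac{1}{10} \cdot 0 = \left(-292\right) 0 = 0$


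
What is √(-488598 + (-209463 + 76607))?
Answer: I*√621454 ≈ 788.32*I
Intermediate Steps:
√(-488598 + (-209463 + 76607)) = √(-488598 - 132856) = √(-621454) = I*√621454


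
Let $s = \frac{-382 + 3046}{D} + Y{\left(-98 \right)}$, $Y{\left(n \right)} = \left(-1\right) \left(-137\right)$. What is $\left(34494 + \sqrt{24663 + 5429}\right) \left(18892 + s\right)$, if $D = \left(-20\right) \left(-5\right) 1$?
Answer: $\frac{16432631154}{25} + \frac{952782 \sqrt{7523}}{25} \approx 6.6061 \cdot 10^{8}$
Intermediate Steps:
$D = 100$ ($D = 100 \cdot 1 = 100$)
$Y{\left(n \right)} = 137$
$s = \frac{4091}{25}$ ($s = \frac{-382 + 3046}{100} + 137 = 2664 \cdot \frac{1}{100} + 137 = \frac{666}{25} + 137 = \frac{4091}{25} \approx 163.64$)
$\left(34494 + \sqrt{24663 + 5429}\right) \left(18892 + s\right) = \left(34494 + \sqrt{24663 + 5429}\right) \left(18892 + \frac{4091}{25}\right) = \left(34494 + \sqrt{30092}\right) \frac{476391}{25} = \left(34494 + 2 \sqrt{7523}\right) \frac{476391}{25} = \frac{16432631154}{25} + \frac{952782 \sqrt{7523}}{25}$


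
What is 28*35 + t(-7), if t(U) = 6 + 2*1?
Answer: 988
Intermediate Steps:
t(U) = 8 (t(U) = 6 + 2 = 8)
28*35 + t(-7) = 28*35 + 8 = 980 + 8 = 988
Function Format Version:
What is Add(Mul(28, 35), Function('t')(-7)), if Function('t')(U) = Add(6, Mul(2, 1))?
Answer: 988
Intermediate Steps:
Function('t')(U) = 8 (Function('t')(U) = Add(6, 2) = 8)
Add(Mul(28, 35), Function('t')(-7)) = Add(Mul(28, 35), 8) = Add(980, 8) = 988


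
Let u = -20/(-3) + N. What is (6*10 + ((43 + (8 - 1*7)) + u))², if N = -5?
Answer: 100489/9 ≈ 11165.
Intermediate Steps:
u = 5/3 (u = -20/(-3) - 5 = -20*(-1)/3 - 5 = -5*(-4/3) - 5 = 20/3 - 5 = 5/3 ≈ 1.6667)
(6*10 + ((43 + (8 - 1*7)) + u))² = (6*10 + ((43 + (8 - 1*7)) + 5/3))² = (60 + ((43 + (8 - 7)) + 5/3))² = (60 + ((43 + 1) + 5/3))² = (60 + (44 + 5/3))² = (60 + 137/3)² = (317/3)² = 100489/9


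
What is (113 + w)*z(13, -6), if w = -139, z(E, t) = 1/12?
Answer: -13/6 ≈ -2.1667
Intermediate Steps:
z(E, t) = 1/12
(113 + w)*z(13, -6) = (113 - 139)*(1/12) = -26*1/12 = -13/6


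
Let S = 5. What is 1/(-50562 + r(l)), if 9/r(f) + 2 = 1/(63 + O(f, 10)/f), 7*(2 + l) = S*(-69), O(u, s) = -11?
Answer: -45029/2276960544 ≈ -1.9776e-5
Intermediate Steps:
l = -359/7 (l = -2 + (5*(-69))/7 = -2 + (⅐)*(-345) = -2 - 345/7 = -359/7 ≈ -51.286)
r(f) = 9/(-2 + 1/(63 - 11/f))
1/(-50562 + r(l)) = 1/(-50562 + 9*(11 - 63*(-359/7))/(-22 + 125*(-359/7))) = 1/(-50562 + 9*(11 + 3231)/(-22 - 44875/7)) = 1/(-50562 + 9*3242/(-45029/7)) = 1/(-50562 + 9*(-7/45029)*3242) = 1/(-50562 - 204246/45029) = 1/(-2276960544/45029) = -45029/2276960544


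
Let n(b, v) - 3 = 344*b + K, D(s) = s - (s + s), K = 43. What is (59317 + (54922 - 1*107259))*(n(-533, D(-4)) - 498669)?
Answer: -4760185500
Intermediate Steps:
D(s) = -s (D(s) = s - 2*s = -s)
n(b, v) = 46 + 344*b (n(b, v) = 3 + (344*b + 43) = 3 + (43 + 344*b) = 46 + 344*b)
(59317 + (54922 - 1*107259))*(n(-533, D(-4)) - 498669) = (59317 + (54922 - 1*107259))*((46 + 344*(-533)) - 498669) = (59317 + (54922 - 107259))*((46 - 183352) - 498669) = (59317 - 52337)*(-183306 - 498669) = 6980*(-681975) = -4760185500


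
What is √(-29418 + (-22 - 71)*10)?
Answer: 6*I*√843 ≈ 174.21*I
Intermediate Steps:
√(-29418 + (-22 - 71)*10) = √(-29418 - 93*10) = √(-29418 - 930) = √(-30348) = 6*I*√843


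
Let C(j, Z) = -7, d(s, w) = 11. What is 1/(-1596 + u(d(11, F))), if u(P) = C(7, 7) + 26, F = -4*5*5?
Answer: -1/1577 ≈ -0.00063412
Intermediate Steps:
F = -100 (F = -20*5 = -100)
u(P) = 19 (u(P) = -7 + 26 = 19)
1/(-1596 + u(d(11, F))) = 1/(-1596 + 19) = 1/(-1577) = -1/1577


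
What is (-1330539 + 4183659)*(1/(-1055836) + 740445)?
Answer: 557634092020912320/263959 ≈ 2.1126e+12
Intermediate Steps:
(-1330539 + 4183659)*(1/(-1055836) + 740445) = 2853120*(-1/1055836 + 740445) = 2853120*(781788487019/1055836) = 557634092020912320/263959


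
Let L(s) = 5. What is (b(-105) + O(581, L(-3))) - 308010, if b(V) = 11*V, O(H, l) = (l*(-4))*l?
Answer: -309265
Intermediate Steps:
O(H, l) = -4*l**2 (O(H, l) = (-4*l)*l = -4*l**2)
(b(-105) + O(581, L(-3))) - 308010 = (11*(-105) - 4*5**2) - 308010 = (-1155 - 4*25) - 308010 = (-1155 - 100) - 308010 = -1255 - 308010 = -309265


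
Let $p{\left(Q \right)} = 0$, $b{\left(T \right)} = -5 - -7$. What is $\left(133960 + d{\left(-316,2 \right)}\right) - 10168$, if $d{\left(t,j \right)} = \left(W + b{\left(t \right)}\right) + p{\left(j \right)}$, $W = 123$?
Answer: $123917$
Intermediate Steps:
$b{\left(T \right)} = 2$ ($b{\left(T \right)} = -5 + 7 = 2$)
$d{\left(t,j \right)} = 125$ ($d{\left(t,j \right)} = \left(123 + 2\right) + 0 = 125 + 0 = 125$)
$\left(133960 + d{\left(-316,2 \right)}\right) - 10168 = \left(133960 + 125\right) - 10168 = 134085 - 10168 = 123917$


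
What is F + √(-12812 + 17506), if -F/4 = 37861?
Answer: -151444 + √4694 ≈ -1.5138e+5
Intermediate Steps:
F = -151444 (F = -4*37861 = -151444)
F + √(-12812 + 17506) = -151444 + √(-12812 + 17506) = -151444 + √4694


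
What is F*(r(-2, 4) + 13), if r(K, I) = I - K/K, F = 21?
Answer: 336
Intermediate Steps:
r(K, I) = -1 + I (r(K, I) = I - 1*1 = I - 1 = -1 + I)
F*(r(-2, 4) + 13) = 21*((-1 + 4) + 13) = 21*(3 + 13) = 21*16 = 336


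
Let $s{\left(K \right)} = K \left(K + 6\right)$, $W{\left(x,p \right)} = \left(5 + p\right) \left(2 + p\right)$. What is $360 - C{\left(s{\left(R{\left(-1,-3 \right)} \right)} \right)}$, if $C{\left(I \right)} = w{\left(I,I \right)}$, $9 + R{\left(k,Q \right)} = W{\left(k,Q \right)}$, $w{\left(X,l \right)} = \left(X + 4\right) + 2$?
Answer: $299$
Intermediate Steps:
$w{\left(X,l \right)} = 6 + X$ ($w{\left(X,l \right)} = \left(4 + X\right) + 2 = 6 + X$)
$W{\left(x,p \right)} = \left(2 + p\right) \left(5 + p\right)$
$R{\left(k,Q \right)} = 1 + Q^{2} + 7 Q$ ($R{\left(k,Q \right)} = -9 + \left(10 + Q^{2} + 7 Q\right) = 1 + Q^{2} + 7 Q$)
$s{\left(K \right)} = K \left(6 + K\right)$
$C{\left(I \right)} = 6 + I$
$360 - C{\left(s{\left(R{\left(-1,-3 \right)} \right)} \right)} = 360 - \left(6 + \left(1 + \left(-3\right)^{2} + 7 \left(-3\right)\right) \left(6 + \left(1 + \left(-3\right)^{2} + 7 \left(-3\right)\right)\right)\right) = 360 - \left(6 + \left(1 + 9 - 21\right) \left(6 + \left(1 + 9 - 21\right)\right)\right) = 360 - \left(6 - 11 \left(6 - 11\right)\right) = 360 - \left(6 - -55\right) = 360 - \left(6 + 55\right) = 360 - 61 = 299$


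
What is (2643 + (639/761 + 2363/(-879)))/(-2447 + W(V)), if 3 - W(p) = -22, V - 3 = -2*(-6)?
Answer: -1766716355/1620121818 ≈ -1.0905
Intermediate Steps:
V = 15 (V = 3 - 2*(-6) = 3 + 12 = 15)
W(p) = 25 (W(p) = 3 - 1*(-22) = 3 + 22 = 25)
(2643 + (639/761 + 2363/(-879)))/(-2447 + W(V)) = (2643 + (639/761 + 2363/(-879)))/(-2447 + 25) = (2643 + (639*(1/761) + 2363*(-1/879)))/(-2422) = (2643 + (639/761 - 2363/879))*(-1/2422) = (2643 - 1236562/668919)*(-1/2422) = (1766716355/668919)*(-1/2422) = -1766716355/1620121818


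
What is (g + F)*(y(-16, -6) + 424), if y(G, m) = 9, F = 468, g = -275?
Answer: 83569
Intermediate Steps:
(g + F)*(y(-16, -6) + 424) = (-275 + 468)*(9 + 424) = 193*433 = 83569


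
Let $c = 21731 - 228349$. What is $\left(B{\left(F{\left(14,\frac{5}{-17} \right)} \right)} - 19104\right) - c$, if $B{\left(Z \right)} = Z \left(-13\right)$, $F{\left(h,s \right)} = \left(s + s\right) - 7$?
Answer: $\frac{3189415}{17} \approx 1.8761 \cdot 10^{5}$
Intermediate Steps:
$F{\left(h,s \right)} = -7 + 2 s$ ($F{\left(h,s \right)} = 2 s - 7 = -7 + 2 s$)
$B{\left(Z \right)} = - 13 Z$
$c = -206618$
$\left(B{\left(F{\left(14,\frac{5}{-17} \right)} \right)} - 19104\right) - c = \left(- 13 \left(-7 + 2 \frac{5}{-17}\right) - 19104\right) - -206618 = \left(- 13 \left(-7 + 2 \cdot 5 \left(- \frac{1}{17}\right)\right) - 19104\right) + 206618 = \left(- 13 \left(-7 + 2 \left(- \frac{5}{17}\right)\right) - 19104\right) + 206618 = \left(- 13 \left(-7 - \frac{10}{17}\right) - 19104\right) + 206618 = \left(\left(-13\right) \left(- \frac{129}{17}\right) - 19104\right) + 206618 = \left(\frac{1677}{17} - 19104\right) + 206618 = - \frac{323091}{17} + 206618 = \frac{3189415}{17}$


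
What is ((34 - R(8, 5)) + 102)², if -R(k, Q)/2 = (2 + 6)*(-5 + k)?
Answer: 33856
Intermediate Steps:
R(k, Q) = 80 - 16*k (R(k, Q) = -2*(2 + 6)*(-5 + k) = -16*(-5 + k) = -2*(-40 + 8*k) = 80 - 16*k)
((34 - R(8, 5)) + 102)² = ((34 - (80 - 16*8)) + 102)² = ((34 - (80 - 128)) + 102)² = ((34 - 1*(-48)) + 102)² = ((34 + 48) + 102)² = (82 + 102)² = 184² = 33856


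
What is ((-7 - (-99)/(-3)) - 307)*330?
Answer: -114510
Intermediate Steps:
((-7 - (-99)/(-3)) - 307)*330 = ((-7 - (-99)*(-1)/3) - 307)*330 = ((-7 - 9*11/3) - 307)*330 = ((-7 - 33) - 307)*330 = (-40 - 307)*330 = -347*330 = -114510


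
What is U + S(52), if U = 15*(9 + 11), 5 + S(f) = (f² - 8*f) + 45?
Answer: 2628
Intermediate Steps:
S(f) = 40 + f² - 8*f (S(f) = -5 + ((f² - 8*f) + 45) = -5 + (45 + f² - 8*f) = 40 + f² - 8*f)
U = 300 (U = 15*20 = 300)
U + S(52) = 300 + (40 + 52² - 8*52) = 300 + (40 + 2704 - 416) = 300 + 2328 = 2628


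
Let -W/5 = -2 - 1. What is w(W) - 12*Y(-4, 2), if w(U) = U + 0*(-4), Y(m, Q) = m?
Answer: 63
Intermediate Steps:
W = 15 (W = -5*(-2 - 1) = -5*(-3) = 15)
w(U) = U (w(U) = U + 0 = U)
w(W) - 12*Y(-4, 2) = 15 - 12*(-4) = 15 + 48 = 63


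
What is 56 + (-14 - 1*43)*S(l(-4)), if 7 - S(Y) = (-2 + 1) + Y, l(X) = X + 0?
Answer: -628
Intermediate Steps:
l(X) = X
S(Y) = 8 - Y (S(Y) = 7 - ((-2 + 1) + Y) = 7 - (-1 + Y) = 7 + (1 - Y) = 8 - Y)
56 + (-14 - 1*43)*S(l(-4)) = 56 + (-14 - 1*43)*(8 - 1*(-4)) = 56 + (-14 - 43)*(8 + 4) = 56 - 57*12 = 56 - 684 = -628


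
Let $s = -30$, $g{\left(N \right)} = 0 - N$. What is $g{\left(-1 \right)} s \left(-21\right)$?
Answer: $630$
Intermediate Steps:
$g{\left(N \right)} = - N$
$g{\left(-1 \right)} s \left(-21\right) = \left(-1\right) \left(-1\right) \left(-30\right) \left(-21\right) = 1 \left(-30\right) \left(-21\right) = \left(-30\right) \left(-21\right) = 630$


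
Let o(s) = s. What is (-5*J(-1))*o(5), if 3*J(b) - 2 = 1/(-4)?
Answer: -175/12 ≈ -14.583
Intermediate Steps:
J(b) = 7/12 (J(b) = 2/3 + (1/3)/(-4) = 2/3 + (1/3)*(-1/4) = 2/3 - 1/12 = 7/12)
(-5*J(-1))*o(5) = -5*7/12*5 = -35/12*5 = -175/12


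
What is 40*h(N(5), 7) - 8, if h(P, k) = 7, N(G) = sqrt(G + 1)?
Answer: 272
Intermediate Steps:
N(G) = sqrt(1 + G)
40*h(N(5), 7) - 8 = 40*7 - 8 = 280 - 8 = 272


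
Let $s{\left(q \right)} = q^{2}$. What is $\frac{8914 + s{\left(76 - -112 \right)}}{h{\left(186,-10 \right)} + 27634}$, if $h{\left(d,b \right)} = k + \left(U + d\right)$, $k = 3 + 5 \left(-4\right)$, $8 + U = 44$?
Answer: $\frac{44258}{27839} \approx 1.5898$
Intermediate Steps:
$U = 36$ ($U = -8 + 44 = 36$)
$k = -17$ ($k = 3 - 20 = -17$)
$h{\left(d,b \right)} = 19 + d$ ($h{\left(d,b \right)} = -17 + \left(36 + d\right) = 19 + d$)
$\frac{8914 + s{\left(76 - -112 \right)}}{h{\left(186,-10 \right)} + 27634} = \frac{8914 + \left(76 - -112\right)^{2}}{\left(19 + 186\right) + 27634} = \frac{8914 + \left(76 + 112\right)^{2}}{205 + 27634} = \frac{8914 + 188^{2}}{27839} = \left(8914 + 35344\right) \frac{1}{27839} = 44258 \cdot \frac{1}{27839} = \frac{44258}{27839}$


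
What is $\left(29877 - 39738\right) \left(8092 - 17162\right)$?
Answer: $89439270$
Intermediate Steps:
$\left(29877 - 39738\right) \left(8092 - 17162\right) = \left(-9861\right) \left(-9070\right) = 89439270$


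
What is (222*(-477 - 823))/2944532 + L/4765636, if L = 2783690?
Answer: 852662716685/1754070962794 ≈ 0.48610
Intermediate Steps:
(222*(-477 - 823))/2944532 + L/4765636 = (222*(-477 - 823))/2944532 + 2783690/4765636 = (222*(-1300))*(1/2944532) + 2783690*(1/4765636) = -288600*1/2944532 + 1391845/2382818 = -72150/736133 + 1391845/2382818 = 852662716685/1754070962794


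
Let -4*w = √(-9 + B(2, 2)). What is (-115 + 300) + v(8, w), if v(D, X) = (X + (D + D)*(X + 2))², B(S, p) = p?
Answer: 17321/16 - 272*I*√7 ≈ 1082.6 - 719.64*I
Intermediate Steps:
w = -I*√7/4 (w = -√(-9 + 2)/4 = -I*√7/4 ≈ -0.66144*I)
v(D, X) = (X + 2*D*(2 + X))² (v(D, X) = (X + (2*D)*(2 + X))² = (X + 2*D*(2 + X))²)
(-115 + 300) + v(8, w) = (-115 + 300) + (-I*√7/4 + 4*8 + 2*8*(-I*√7/4))² = 185 + (-I*√7/4 + 32 - 4*I*√7)² = 185 + (32 - 17*I*√7/4)²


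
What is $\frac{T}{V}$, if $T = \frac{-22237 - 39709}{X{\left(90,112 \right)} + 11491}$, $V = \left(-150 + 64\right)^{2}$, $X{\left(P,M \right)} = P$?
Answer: $- \frac{30973}{42826538} \approx -0.00072322$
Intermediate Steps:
$V = 7396$ ($V = \left(-86\right)^{2} = 7396$)
$T = - \frac{61946}{11581}$ ($T = \frac{-22237 - 39709}{90 + 11491} = - \frac{61946}{11581} \approx -5.3489$)
$\frac{T}{V} = - \frac{61946}{11581 \cdot 7396} = \left(- \frac{61946}{11581}\right) \frac{1}{7396} = - \frac{30973}{42826538}$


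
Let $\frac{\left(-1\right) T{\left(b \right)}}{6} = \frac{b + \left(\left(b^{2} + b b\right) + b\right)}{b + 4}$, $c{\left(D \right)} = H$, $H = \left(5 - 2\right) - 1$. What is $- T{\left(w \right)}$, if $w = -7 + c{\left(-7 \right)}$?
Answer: $-240$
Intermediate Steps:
$H = 2$ ($H = 3 - 1 = 2$)
$c{\left(D \right)} = 2$
$w = -5$ ($w = -7 + 2 = -5$)
$T{\left(b \right)} = - \frac{6 \left(2 b + 2 b^{2}\right)}{4 + b}$ ($T{\left(b \right)} = - 6 \frac{b + \left(\left(b^{2} + b b\right) + b\right)}{b + 4} = - 6 \frac{b + \left(\left(b^{2} + b^{2}\right) + b\right)}{4 + b} = - 6 \frac{b + \left(2 b^{2} + b\right)}{4 + b} = - 6 \frac{b + \left(b + 2 b^{2}\right)}{4 + b} = - 6 \frac{2 b + 2 b^{2}}{4 + b} = - \frac{6 \left(2 b + 2 b^{2}\right)}{4 + b}$)
$- T{\left(w \right)} = - \frac{\left(-12\right) \left(-5\right) \left(1 - 5\right)}{4 - 5} = - \frac{\left(-12\right) \left(-5\right) \left(-4\right)}{-1} = - \left(-12\right) \left(-5\right) \left(-1\right) \left(-4\right) = \left(-1\right) 240 = -240$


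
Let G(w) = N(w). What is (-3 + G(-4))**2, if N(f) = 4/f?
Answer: 16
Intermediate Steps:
G(w) = 4/w
(-3 + G(-4))**2 = (-3 + 4/(-4))**2 = (-3 + 4*(-1/4))**2 = (-3 - 1)**2 = (-4)**2 = 16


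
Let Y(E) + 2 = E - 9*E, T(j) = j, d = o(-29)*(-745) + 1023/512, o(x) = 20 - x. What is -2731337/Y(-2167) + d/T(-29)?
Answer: 141704771291/128687616 ≈ 1101.2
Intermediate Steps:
d = -18689537/512 (d = (20 - 1*(-29))*(-745) + 1023/512 = (20 + 29)*(-745) + 1023*(1/512) = 49*(-745) + 1023/512 = -36505 + 1023/512 = -18689537/512 ≈ -36503.)
Y(E) = -2 - 8*E (Y(E) = -2 + (E - 9*E) = -2 - 8*E)
-2731337/Y(-2167) + d/T(-29) = -2731337/(-2 - 8*(-2167)) - 18689537/512/(-29) = -2731337/(-2 + 17336) - 18689537/512*(-1/29) = -2731337/17334 + 18689537/14848 = 141704771291/128687616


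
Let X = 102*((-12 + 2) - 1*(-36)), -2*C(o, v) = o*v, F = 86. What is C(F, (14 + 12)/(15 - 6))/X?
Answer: -43/918 ≈ -0.046841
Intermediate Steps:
C(o, v) = -o*v/2
X = 2652 (X = 102*(-10 + 36) = 102*26 = 2652)
C(F, (14 + 12)/(15 - 6))/X = -1/2*86*(14 + 12)/(15 - 6)/2652 = -1/2*86*26/9*(1/2652) = -1118/9*1/2652 = -43/918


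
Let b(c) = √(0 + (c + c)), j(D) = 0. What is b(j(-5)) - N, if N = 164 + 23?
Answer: -187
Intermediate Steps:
b(c) = √2*√c (b(c) = √(0 + 2*c) = √(2*c) = √2*√c)
N = 187
b(j(-5)) - N = √2*√0 - 1*187 = √2*0 - 187 = 0 - 187 = -187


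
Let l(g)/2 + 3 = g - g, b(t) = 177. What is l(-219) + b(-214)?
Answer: 171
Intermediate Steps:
l(g) = -6 (l(g) = -6 + 2*(g - g) = -6 + 2*0 = -6 + 0 = -6)
l(-219) + b(-214) = -6 + 177 = 171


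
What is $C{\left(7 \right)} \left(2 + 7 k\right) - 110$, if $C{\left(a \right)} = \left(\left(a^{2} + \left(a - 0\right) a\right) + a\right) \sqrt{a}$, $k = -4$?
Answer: $-110 - 2730 \sqrt{7} \approx -7332.9$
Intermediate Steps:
$C{\left(a \right)} = \sqrt{a} \left(a + 2 a^{2}\right)$ ($C{\left(a \right)} = \left(\left(a^{2} + \left(a + 0\right) a\right) + a\right) \sqrt{a} = \left(\left(a^{2} + a a\right) + a\right) \sqrt{a} = \left(\left(a^{2} + a^{2}\right) + a\right) \sqrt{a} = \left(2 a^{2} + a\right) \sqrt{a} = \left(a + 2 a^{2}\right) \sqrt{a} = \sqrt{a} \left(a + 2 a^{2}\right)$)
$C{\left(7 \right)} \left(2 + 7 k\right) - 110 = 7^{\frac{3}{2}} \left(1 + 2 \cdot 7\right) \left(2 + 7 \left(-4\right)\right) - 110 = 7 \sqrt{7} \left(1 + 14\right) \left(2 - 28\right) - 110 = 7 \sqrt{7} \cdot 15 \left(-26\right) - 110 = 105 \sqrt{7} \left(-26\right) - 110 = - 2730 \sqrt{7} - 110 = -110 - 2730 \sqrt{7}$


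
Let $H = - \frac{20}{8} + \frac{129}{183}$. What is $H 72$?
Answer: $- \frac{7884}{61} \approx -129.25$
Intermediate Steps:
$H = - \frac{219}{122}$ ($H = \left(-20\right) \frac{1}{8} + 129 \cdot \frac{1}{183} = - \frac{5}{2} + \frac{43}{61} = - \frac{219}{122} \approx -1.7951$)
$H 72 = \left(- \frac{219}{122}\right) 72 = - \frac{7884}{61}$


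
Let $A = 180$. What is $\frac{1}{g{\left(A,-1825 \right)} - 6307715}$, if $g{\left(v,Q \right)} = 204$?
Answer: $- \frac{1}{6307511} \approx -1.5854 \cdot 10^{-7}$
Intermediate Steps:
$\frac{1}{g{\left(A,-1825 \right)} - 6307715} = \frac{1}{204 - 6307715} = \frac{1}{-6307511} = - \frac{1}{6307511}$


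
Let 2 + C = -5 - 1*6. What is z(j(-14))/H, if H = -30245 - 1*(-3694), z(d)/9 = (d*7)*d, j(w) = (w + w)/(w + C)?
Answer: -784/307233 ≈ -0.0025518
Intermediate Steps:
C = -13 (C = -2 + (-5 - 1*6) = -2 + (-5 - 6) = -2 - 11 = -13)
j(w) = 2*w/(-13 + w) (j(w) = (w + w)/(w - 13) = (2*w)/(-13 + w) = 2*w/(-13 + w))
z(d) = 63*d² (z(d) = 9*((d*7)*d) = 9*((7*d)*d) = 9*(7*d²) = 63*d²)
H = -26551 (H = -30245 + 3694 = -26551)
z(j(-14))/H = (63*(2*(-14)/(-13 - 14))²)/(-26551) = (63*(2*(-14)/(-27))²)*(-1/26551) = (63*(2*(-14)*(-1/27))²)*(-1/26551) = (63*(28/27)²)*(-1/26551) = (63*(784/729))*(-1/26551) = (5488/81)*(-1/26551) = -784/307233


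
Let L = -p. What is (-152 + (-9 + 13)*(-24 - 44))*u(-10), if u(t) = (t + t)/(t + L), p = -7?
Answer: -8480/3 ≈ -2826.7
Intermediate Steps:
L = 7 (L = -1*(-7) = 7)
u(t) = 2*t/(7 + t) (u(t) = (t + t)/(t + 7) = (2*t)/(7 + t) = 2*t/(7 + t))
(-152 + (-9 + 13)*(-24 - 44))*u(-10) = (-152 + (-9 + 13)*(-24 - 44))*(2*(-10)/(7 - 10)) = (-152 + 4*(-68))*(2*(-10)/(-3)) = (-152 - 272)*(2*(-10)*(-⅓)) = -424*20/3 = -8480/3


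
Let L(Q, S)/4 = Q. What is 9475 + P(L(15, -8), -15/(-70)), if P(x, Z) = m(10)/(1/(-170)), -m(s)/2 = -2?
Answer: 8795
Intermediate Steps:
L(Q, S) = 4*Q
m(s) = 4 (m(s) = -2*(-2) = 4)
P(x, Z) = -680 (P(x, Z) = 4/(1/(-170)) = 4/(-1/170) = 4*(-170) = -680)
9475 + P(L(15, -8), -15/(-70)) = 9475 - 680 = 8795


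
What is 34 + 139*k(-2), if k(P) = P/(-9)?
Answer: 584/9 ≈ 64.889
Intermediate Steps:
k(P) = -P/9 (k(P) = P*(-⅑) = -P/9)
34 + 139*k(-2) = 34 + 139*(-⅑*(-2)) = 34 + 139*(2/9) = 34 + 278/9 = 584/9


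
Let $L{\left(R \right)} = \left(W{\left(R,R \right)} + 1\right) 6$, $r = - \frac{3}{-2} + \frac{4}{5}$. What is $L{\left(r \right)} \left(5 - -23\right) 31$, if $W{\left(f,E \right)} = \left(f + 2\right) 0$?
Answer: $5208$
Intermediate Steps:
$W{\left(f,E \right)} = 0$ ($W{\left(f,E \right)} = \left(2 + f\right) 0 = 0$)
$r = \frac{23}{10}$ ($r = \left(-3\right) \left(- \frac{1}{2}\right) + 4 \cdot \frac{1}{5} = \frac{3}{2} + \frac{4}{5} = \frac{23}{10} \approx 2.3$)
$L{\left(R \right)} = 6$ ($L{\left(R \right)} = \left(0 + 1\right) 6 = 1 \cdot 6 = 6$)
$L{\left(r \right)} \left(5 - -23\right) 31 = 6 \left(5 - -23\right) 31 = 6 \left(5 + 23\right) 31 = 6 \cdot 28 \cdot 31 = 168 \cdot 31 = 5208$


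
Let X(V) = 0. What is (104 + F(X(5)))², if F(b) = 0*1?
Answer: 10816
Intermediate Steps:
F(b) = 0
(104 + F(X(5)))² = (104 + 0)² = 104² = 10816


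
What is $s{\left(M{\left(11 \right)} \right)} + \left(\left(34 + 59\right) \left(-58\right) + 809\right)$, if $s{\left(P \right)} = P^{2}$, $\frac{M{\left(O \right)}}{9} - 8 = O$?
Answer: $24656$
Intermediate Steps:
$M{\left(O \right)} = 72 + 9 O$
$s{\left(M{\left(11 \right)} \right)} + \left(\left(34 + 59\right) \left(-58\right) + 809\right) = \left(72 + 9 \cdot 11\right)^{2} + \left(\left(34 + 59\right) \left(-58\right) + 809\right) = \left(72 + 99\right)^{2} + \left(93 \left(-58\right) + 809\right) = 171^{2} + \left(-5394 + 809\right) = 29241 - 4585 = 24656$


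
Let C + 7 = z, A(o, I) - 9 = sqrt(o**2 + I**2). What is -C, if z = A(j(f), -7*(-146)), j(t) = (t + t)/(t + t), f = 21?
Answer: -2 - sqrt(1044485) ≈ -1024.0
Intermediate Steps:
j(t) = 1 (j(t) = (2*t)/((2*t)) = (2*t)*(1/(2*t)) = 1)
A(o, I) = 9 + sqrt(I**2 + o**2) (A(o, I) = 9 + sqrt(o**2 + I**2) = 9 + sqrt(I**2 + o**2))
z = 9 + sqrt(1044485) (z = 9 + sqrt((-7*(-146))**2 + 1**2) = 9 + sqrt(1022**2 + 1) = 9 + sqrt(1044484 + 1) = 9 + sqrt(1044485) ≈ 1031.0)
C = 2 + sqrt(1044485) (C = -7 + (9 + sqrt(1044485)) = 2 + sqrt(1044485) ≈ 1024.0)
-C = -(2 + sqrt(1044485)) = -2 - sqrt(1044485)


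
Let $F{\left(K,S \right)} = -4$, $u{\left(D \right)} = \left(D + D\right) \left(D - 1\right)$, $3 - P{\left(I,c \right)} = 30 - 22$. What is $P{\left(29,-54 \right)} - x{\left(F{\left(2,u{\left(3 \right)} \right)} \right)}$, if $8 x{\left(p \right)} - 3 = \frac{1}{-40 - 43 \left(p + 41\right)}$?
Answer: $- \frac{17533}{3262} \approx -5.3749$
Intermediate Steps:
$P{\left(I,c \right)} = -5$ ($P{\left(I,c \right)} = 3 - \left(30 - 22\right) = 3 - 8 = -5$)
$u{\left(D \right)} = 2 D \left(-1 + D\right)$
$x{\left(p \right)} = \frac{3}{8} + \frac{1}{8 \left(-1803 - 43 p\right)}$ ($x{\left(p \right)} = \frac{3}{8} + \frac{1}{8 \left(-40 - 43 \left(p + 41\right)\right)} = \frac{3}{8} + \frac{1}{8 \left(-40 - 43 \left(41 + p\right)\right)} = \frac{3}{8} + \frac{1}{8 \left(-40 - \left(1763 + 43 p\right)\right)} = \frac{3}{8} + \frac{1}{8 \left(-1803 - 43 p\right)}$)
$P{\left(29,-54 \right)} - x{\left(F{\left(2,u{\left(3 \right)} \right)} \right)} = -5 - \frac{5408 + 129 \left(-4\right)}{8 \left(1803 + 43 \left(-4\right)\right)} = -5 - \frac{5408 - 516}{8 \left(1803 - 172\right)} = -5 - \frac{1}{8} \cdot \frac{1}{1631} \cdot 4892 = -5 - \frac{1223}{3262} = - \frac{17533}{3262}$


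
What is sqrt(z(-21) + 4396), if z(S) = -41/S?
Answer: sqrt(1939497)/21 ≈ 66.317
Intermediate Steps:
sqrt(z(-21) + 4396) = sqrt(-41/(-21) + 4396) = sqrt(-41*(-1/21) + 4396) = sqrt(41/21 + 4396) = sqrt(92357/21) = sqrt(1939497)/21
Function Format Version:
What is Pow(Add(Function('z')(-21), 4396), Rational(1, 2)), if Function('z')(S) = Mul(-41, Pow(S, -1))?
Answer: Mul(Rational(1, 21), Pow(1939497, Rational(1, 2))) ≈ 66.317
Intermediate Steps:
Pow(Add(Function('z')(-21), 4396), Rational(1, 2)) = Pow(Add(Mul(-41, Pow(-21, -1)), 4396), Rational(1, 2)) = Pow(Add(Mul(-41, Rational(-1, 21)), 4396), Rational(1, 2)) = Pow(Add(Rational(41, 21), 4396), Rational(1, 2)) = Pow(Rational(92357, 21), Rational(1, 2)) = Mul(Rational(1, 21), Pow(1939497, Rational(1, 2)))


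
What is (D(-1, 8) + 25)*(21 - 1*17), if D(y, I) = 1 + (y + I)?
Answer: 132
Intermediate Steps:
D(y, I) = 1 + I + y (D(y, I) = 1 + (I + y) = 1 + I + y)
(D(-1, 8) + 25)*(21 - 1*17) = ((1 + 8 - 1) + 25)*(21 - 1*17) = (8 + 25)*(21 - 17) = 33*4 = 132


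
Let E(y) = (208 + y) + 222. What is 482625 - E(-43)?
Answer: 482238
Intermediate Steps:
E(y) = 430 + y
482625 - E(-43) = 482625 - (430 - 43) = 482625 - 1*387 = 482625 - 387 = 482238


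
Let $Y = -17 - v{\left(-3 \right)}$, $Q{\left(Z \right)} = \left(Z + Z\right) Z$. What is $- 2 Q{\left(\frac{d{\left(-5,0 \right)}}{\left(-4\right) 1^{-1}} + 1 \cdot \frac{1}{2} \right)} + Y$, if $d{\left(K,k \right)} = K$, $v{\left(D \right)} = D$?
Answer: $- \frac{105}{4} \approx -26.25$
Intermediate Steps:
$Q{\left(Z \right)} = 2 Z^{2}$ ($Q{\left(Z \right)} = 2 Z Z = 2 Z^{2}$)
$Y = -14$ ($Y = -17 - -3 = -17 + 3 = -14$)
$- 2 Q{\left(\frac{d{\left(-5,0 \right)}}{\left(-4\right) 1^{-1}} + 1 \cdot \frac{1}{2} \right)} + Y = - 2 \cdot 2 \left(- \frac{5}{\left(-4\right) 1^{-1}} + 1 \cdot \frac{1}{2}\right)^{2} - 14 = - 2 \cdot 2 \left(- \frac{5}{\left(-4\right) 1} + 1 \cdot \frac{1}{2}\right)^{2} - 14 = - 2 \cdot 2 \left(- \frac{5}{-4} + \frac{1}{2}\right)^{2} - 14 = - 2 \cdot 2 \left(\left(-5\right) \left(- \frac{1}{4}\right) + \frac{1}{2}\right)^{2} - 14 = - 2 \cdot 2 \left(\frac{5}{4} + \frac{1}{2}\right)^{2} - 14 = - 2 \cdot 2 \left(\frac{7}{4}\right)^{2} - 14 = - 2 \cdot 2 \cdot \frac{49}{16} - 14 = \left(-2\right) \frac{49}{8} - 14 = - \frac{49}{4} - 14 = - \frac{105}{4}$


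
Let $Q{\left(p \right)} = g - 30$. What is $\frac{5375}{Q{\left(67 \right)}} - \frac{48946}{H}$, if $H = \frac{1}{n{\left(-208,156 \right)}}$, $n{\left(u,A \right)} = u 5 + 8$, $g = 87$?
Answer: $\frac{2879204879}{57} \approx 5.0512 \cdot 10^{7}$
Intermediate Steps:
$n{\left(u,A \right)} = 8 + 5 u$ ($n{\left(u,A \right)} = 5 u + 8 = 8 + 5 u$)
$H = - \frac{1}{1032}$ ($H = \frac{1}{8 + 5 \left(-208\right)} = \frac{1}{8 - 1040} = \frac{1}{-1032} = - \frac{1}{1032} \approx -0.00096899$)
$Q{\left(p \right)} = 57$ ($Q{\left(p \right)} = 87 - 30 = 57$)
$\frac{5375}{Q{\left(67 \right)}} - \frac{48946}{H} = \frac{5375}{57} - \frac{48946}{- \frac{1}{1032}} = 5375 \cdot \frac{1}{57} - -50512272 = \frac{5375}{57} + 50512272 = \frac{2879204879}{57}$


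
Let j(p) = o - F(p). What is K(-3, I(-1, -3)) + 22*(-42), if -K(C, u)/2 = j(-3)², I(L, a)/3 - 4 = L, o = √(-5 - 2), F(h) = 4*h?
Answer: -1198 - 48*I*√7 ≈ -1198.0 - 127.0*I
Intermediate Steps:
o = I*√7 (o = √(-7) = I*√7 ≈ 2.6458*I)
j(p) = -4*p + I*√7 (j(p) = I*√7 - 4*p = -4*p + I*√7)
I(L, a) = 12 + 3*L
K(C, u) = -2*(12 + I*√7)² (K(C, u) = -2*(-4*(-3) + I*√7)² = -2*(12 + I*√7)²)
K(-3, I(-1, -3)) + 22*(-42) = (-274 - 48*I*√7) + 22*(-42) = (-274 - 48*I*√7) - 924 = -1198 - 48*I*√7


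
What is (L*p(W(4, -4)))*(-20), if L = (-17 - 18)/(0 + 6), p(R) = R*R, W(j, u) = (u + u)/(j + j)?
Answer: 350/3 ≈ 116.67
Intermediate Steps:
W(j, u) = u/j (W(j, u) = (2*u)/((2*j)) = (2*u)*(1/(2*j)) = u/j)
p(R) = R²
L = -35/6 ≈ -5.8333
(L*p(W(4, -4)))*(-20) = -35*1²/6*(-20) = -35*(-4*¼)²/6*(-20) = -35/6*(-1)²*(-20) = -35/6*1*(-20) = -35/6*(-20) = 350/3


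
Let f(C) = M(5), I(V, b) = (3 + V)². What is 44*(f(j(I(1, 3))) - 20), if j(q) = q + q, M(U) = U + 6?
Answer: -396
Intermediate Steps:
M(U) = 6 + U
j(q) = 2*q
f(C) = 11 (f(C) = 6 + 5 = 11)
44*(f(j(I(1, 3))) - 20) = 44*(11 - 20) = 44*(-9) = -396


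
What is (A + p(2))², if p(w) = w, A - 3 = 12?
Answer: 289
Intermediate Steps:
A = 15 (A = 3 + 12 = 15)
(A + p(2))² = (15 + 2)² = 17² = 289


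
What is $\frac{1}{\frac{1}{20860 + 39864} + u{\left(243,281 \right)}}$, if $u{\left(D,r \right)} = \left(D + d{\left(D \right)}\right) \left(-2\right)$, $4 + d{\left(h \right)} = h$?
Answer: $- \frac{60724}{58537935} \approx -0.0010373$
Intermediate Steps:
$d{\left(h \right)} = -4 + h$
$u{\left(D,r \right)} = 8 - 4 D$ ($u{\left(D,r \right)} = \left(D + \left(-4 + D\right)\right) \left(-2\right) = \left(-4 + 2 D\right) \left(-2\right) = 8 - 4 D$)
$\frac{1}{\frac{1}{20860 + 39864} + u{\left(243,281 \right)}} = \frac{1}{\frac{1}{20860 + 39864} + \left(8 - 972\right)} = \frac{1}{\frac{1}{60724} + \left(8 - 972\right)} = \frac{1}{\frac{1}{60724} - 964} = \frac{1}{- \frac{58537935}{60724}} = - \frac{60724}{58537935}$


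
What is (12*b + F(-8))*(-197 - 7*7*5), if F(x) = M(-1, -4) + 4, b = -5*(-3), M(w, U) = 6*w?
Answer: -78676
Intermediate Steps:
b = 15
F(x) = -2 (F(x) = 6*(-1) + 4 = -6 + 4 = -2)
(12*b + F(-8))*(-197 - 7*7*5) = (12*15 - 2)*(-197 - 7*7*5) = (180 - 2)*(-197 - 49*5) = 178*(-197 - 245) = 178*(-442) = -78676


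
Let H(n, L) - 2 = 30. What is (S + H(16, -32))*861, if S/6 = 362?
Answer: 1897644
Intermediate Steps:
S = 2172 (S = 6*362 = 2172)
H(n, L) = 32 (H(n, L) = 2 + 30 = 32)
(S + H(16, -32))*861 = (2172 + 32)*861 = 2204*861 = 1897644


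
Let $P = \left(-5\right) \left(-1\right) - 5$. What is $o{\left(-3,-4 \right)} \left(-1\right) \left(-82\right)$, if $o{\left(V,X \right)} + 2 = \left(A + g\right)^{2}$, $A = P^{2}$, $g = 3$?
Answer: $574$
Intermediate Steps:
$P = 0$ ($P = 5 - 5 = 0$)
$A = 0$ ($A = 0^{2} = 0$)
$o{\left(V,X \right)} = 7$ ($o{\left(V,X \right)} = -2 + \left(0 + 3\right)^{2} = -2 + 3^{2} = -2 + 9 = 7$)
$o{\left(-3,-4 \right)} \left(-1\right) \left(-82\right) = 7 \left(-1\right) \left(-82\right) = \left(-7\right) \left(-82\right) = 574$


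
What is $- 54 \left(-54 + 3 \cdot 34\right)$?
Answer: $-2592$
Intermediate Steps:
$- 54 \left(-54 + 3 \cdot 34\right) = - 54 \left(-54 + 102\right) = \left(-54\right) 48 = -2592$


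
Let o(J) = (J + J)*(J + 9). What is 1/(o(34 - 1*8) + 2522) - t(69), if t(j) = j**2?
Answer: -20672261/4342 ≈ -4761.0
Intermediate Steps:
o(J) = 2*J*(9 + J) (o(J) = (2*J)*(9 + J) = 2*J*(9 + J))
1/(o(34 - 1*8) + 2522) - t(69) = 1/(2*(34 - 1*8)*(9 + (34 - 1*8)) + 2522) - 1*69**2 = 1/(2*(34 - 8)*(9 + (34 - 8)) + 2522) - 1*4761 = 1/(2*26*(9 + 26) + 2522) - 4761 = 1/(2*26*35 + 2522) - 4761 = 1/(1820 + 2522) - 4761 = 1/4342 - 4761 = -20672261/4342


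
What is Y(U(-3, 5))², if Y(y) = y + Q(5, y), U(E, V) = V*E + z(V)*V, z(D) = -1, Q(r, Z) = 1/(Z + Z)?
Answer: 641601/1600 ≈ 401.00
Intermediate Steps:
Q(r, Z) = 1/(2*Z)
U(E, V) = -V + E*V (U(E, V) = V*E - V = E*V - V = -V + E*V)
Y(y) = y + 1/(2*y)
Y(U(-3, 5))² = (5*(-1 - 3) + 1/(2*((5*(-1 - 3)))))² = (5*(-4) + 1/(2*((5*(-4)))))² = (-20 + (½)/(-20))² = (-20 + (½)*(-1/20))² = (-20 - 1/40)² = (-801/40)² = 641601/1600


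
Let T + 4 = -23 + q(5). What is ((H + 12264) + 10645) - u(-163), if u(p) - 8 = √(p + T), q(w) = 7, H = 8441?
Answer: 31342 - I*√183 ≈ 31342.0 - 13.528*I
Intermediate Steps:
T = -20 (T = -4 + (-23 + 7) = -4 - 16 = -20)
u(p) = 8 + √(-20 + p) (u(p) = 8 + √(p - 20) = 8 + √(-20 + p))
((H + 12264) + 10645) - u(-163) = ((8441 + 12264) + 10645) - (8 + √(-20 - 163)) = (20705 + 10645) - (8 + √(-183)) = 31350 - (8 + I*√183) = 31350 + (-8 - I*√183) = 31342 - I*√183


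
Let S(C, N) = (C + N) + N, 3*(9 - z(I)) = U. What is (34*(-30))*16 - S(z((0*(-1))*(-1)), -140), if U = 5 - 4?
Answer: -48146/3 ≈ -16049.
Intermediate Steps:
U = 1
z(I) = 26/3 (z(I) = 9 - ⅓*1 = 9 - ⅓ = 26/3)
S(C, N) = C + 2*N
(34*(-30))*16 - S(z((0*(-1))*(-1)), -140) = (34*(-30))*16 - (26/3 + 2*(-140)) = -1020*16 - (26/3 - 280) = -16320 - 1*(-814/3) = -16320 + 814/3 = -48146/3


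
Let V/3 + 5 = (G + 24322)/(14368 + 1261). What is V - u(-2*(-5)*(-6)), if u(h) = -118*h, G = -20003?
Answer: -110874798/15629 ≈ -7094.2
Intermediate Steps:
V = -221478/15629 (V = -15 + 3*((-20003 + 24322)/(14368 + 1261)) = -15 + 3*(4319/15629) = -15 + 12957/15629 = -221478/15629 ≈ -14.171)
V - u(-2*(-5)*(-6)) = -221478/15629 - (-118)*-2*(-5)*(-6) = -221478/15629 - (-118)*10*(-6) = -221478/15629 - (-118)*(-60) = -221478/15629 - 1*7080 = -221478/15629 - 7080 = -110874798/15629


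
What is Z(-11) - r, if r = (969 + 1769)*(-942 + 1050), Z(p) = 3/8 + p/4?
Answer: -2365651/8 ≈ -2.9571e+5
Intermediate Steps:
Z(p) = 3/8 + p/4 (Z(p) = 3*(⅛) + p*(¼) = 3/8 + p/4)
r = 295704 (r = 2738*108 = 295704)
Z(-11) - r = (3/8 + (¼)*(-11)) - 1*295704 = (3/8 - 11/4) - 295704 = -19/8 - 295704 = -2365651/8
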